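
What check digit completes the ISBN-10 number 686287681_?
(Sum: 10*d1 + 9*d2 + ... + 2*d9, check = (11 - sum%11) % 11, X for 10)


Weighted sum: 327
327 mod 11 = 8

Check digit: 3


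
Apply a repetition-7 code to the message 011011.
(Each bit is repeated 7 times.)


Each bit -> 7 copies

000000011111111111111000000011111111111111


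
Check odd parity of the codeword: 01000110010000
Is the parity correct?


Number of 1s: 4

No, parity error (4 ones)


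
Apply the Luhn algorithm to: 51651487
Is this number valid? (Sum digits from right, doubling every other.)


Luhn sum = 30
30 mod 10 = 0

Valid (Luhn sum mod 10 = 0)


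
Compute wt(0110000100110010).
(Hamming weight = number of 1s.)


Counting 1s in 0110000100110010

6


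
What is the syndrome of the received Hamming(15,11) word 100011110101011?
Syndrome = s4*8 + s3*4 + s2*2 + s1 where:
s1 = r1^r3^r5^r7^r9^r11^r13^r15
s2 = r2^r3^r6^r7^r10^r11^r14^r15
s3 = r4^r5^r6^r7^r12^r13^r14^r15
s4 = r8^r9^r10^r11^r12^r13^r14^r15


s1=0, s2=1, s3=0, s4=1

Syndrome = 10 (error at position 10)


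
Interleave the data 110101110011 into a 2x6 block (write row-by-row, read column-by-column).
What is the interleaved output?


Matrix:
  110101
  110011
Read columns: 111100100111

111100100111


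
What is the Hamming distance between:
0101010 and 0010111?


XOR: 0111101
Count of 1s: 5

5


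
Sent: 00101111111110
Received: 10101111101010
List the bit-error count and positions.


XOR: 10000000010100

3 error(s) at position(s): 0, 9, 11


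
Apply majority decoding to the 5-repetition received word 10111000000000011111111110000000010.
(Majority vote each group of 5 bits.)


Groups: 10111, 00000, 00000, 11111, 11111, 00000, 00010
Majority votes: 1001100

1001100


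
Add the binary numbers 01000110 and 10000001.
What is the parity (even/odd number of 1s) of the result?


01000110 = 70
10000001 = 129
Sum = 199 = 11000111
1s count = 5

odd parity (5 ones in 11000111)


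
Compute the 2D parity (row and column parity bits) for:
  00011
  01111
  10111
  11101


Row parities: 0000
Column parities: 00110

Row P: 0000, Col P: 00110, Corner: 0


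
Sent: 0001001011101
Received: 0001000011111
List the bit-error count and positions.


XOR: 0000001000010

2 error(s) at position(s): 6, 11


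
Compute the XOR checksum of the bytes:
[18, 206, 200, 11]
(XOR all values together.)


XOR chain: 18 ^ 206 ^ 200 ^ 11 = 31

31


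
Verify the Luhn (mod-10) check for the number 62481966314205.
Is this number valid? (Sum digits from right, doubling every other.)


Luhn sum = 63
63 mod 10 = 3

Invalid (Luhn sum mod 10 = 3)


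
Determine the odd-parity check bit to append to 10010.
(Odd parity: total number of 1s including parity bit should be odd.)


Number of 1s in data: 2
Parity bit: 1

1


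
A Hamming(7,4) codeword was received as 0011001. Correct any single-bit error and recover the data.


Syndrome = 0: no error detected

Data: 1001 (no errors)


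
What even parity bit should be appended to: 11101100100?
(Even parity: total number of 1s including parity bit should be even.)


Number of 1s in data: 6
Parity bit: 0

0


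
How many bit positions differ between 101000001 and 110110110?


XOR: 011110111
Count of 1s: 7

7


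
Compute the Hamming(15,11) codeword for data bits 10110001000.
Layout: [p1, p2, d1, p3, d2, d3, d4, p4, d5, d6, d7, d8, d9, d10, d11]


Parity bits: p1=0, p2=1, p3=1, p4=1

011101110001000


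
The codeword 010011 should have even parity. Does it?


Number of 1s: 3

No, parity error (3 ones)


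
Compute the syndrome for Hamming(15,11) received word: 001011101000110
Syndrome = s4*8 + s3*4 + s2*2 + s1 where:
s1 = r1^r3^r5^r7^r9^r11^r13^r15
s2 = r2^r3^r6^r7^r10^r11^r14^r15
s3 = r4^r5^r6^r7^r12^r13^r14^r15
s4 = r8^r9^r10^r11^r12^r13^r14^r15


s1=1, s2=0, s3=1, s4=1

Syndrome = 13 (error at position 13)


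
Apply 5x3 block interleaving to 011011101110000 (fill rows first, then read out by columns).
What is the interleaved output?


Matrix:
  011
  011
  101
  110
  000
Read columns: 001101101011100

001101101011100


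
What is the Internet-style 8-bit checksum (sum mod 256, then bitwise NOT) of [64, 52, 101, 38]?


Sum = 255 mod 256 = 255
Complement = 0

0


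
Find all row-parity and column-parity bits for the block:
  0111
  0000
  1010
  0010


Row parities: 1001
Column parities: 1111

Row P: 1001, Col P: 1111, Corner: 0


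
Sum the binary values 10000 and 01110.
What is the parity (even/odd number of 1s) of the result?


10000 = 16
01110 = 14
Sum = 30 = 11110
1s count = 4

even parity (4 ones in 11110)


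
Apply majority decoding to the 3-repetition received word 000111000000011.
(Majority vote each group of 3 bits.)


Groups: 000, 111, 000, 000, 011
Majority votes: 01001

01001


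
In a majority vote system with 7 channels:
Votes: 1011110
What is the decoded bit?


Ones: 5 out of 7
Threshold: 4

1 (5/7 voted 1)


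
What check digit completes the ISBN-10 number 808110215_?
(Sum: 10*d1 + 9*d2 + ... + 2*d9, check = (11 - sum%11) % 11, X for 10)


Weighted sum: 178
178 mod 11 = 2

Check digit: 9


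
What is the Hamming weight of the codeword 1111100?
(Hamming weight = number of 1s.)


Counting 1s in 1111100

5


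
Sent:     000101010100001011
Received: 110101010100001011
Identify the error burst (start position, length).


XOR: 110000000000000000

Burst at position 0, length 2


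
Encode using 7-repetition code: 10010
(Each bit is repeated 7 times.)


Each bit -> 7 copies

11111110000000000000011111110000000


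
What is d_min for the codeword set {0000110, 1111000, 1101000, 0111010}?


Comparing all pairs, minimum distance: 1
Can detect 0 errors, correct 0 errors

1


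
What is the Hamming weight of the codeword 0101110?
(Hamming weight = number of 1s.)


Counting 1s in 0101110

4


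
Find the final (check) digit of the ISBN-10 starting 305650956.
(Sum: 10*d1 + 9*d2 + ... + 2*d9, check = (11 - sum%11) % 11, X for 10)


Weighted sum: 205
205 mod 11 = 7

Check digit: 4


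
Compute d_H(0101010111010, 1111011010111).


XOR: 1010001101101
Count of 1s: 7

7


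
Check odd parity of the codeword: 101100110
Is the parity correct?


Number of 1s: 5

Yes, parity is correct (5 ones)


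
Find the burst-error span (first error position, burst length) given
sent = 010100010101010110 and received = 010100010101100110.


XOR: 000000000000110000

Burst at position 12, length 2


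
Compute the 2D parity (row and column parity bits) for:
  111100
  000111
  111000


Row parities: 011
Column parities: 000011

Row P: 011, Col P: 000011, Corner: 0


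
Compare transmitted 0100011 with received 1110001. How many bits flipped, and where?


XOR: 1010010

3 error(s) at position(s): 0, 2, 5


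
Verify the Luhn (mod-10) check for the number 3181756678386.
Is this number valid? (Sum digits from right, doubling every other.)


Luhn sum = 62
62 mod 10 = 2

Invalid (Luhn sum mod 10 = 2)


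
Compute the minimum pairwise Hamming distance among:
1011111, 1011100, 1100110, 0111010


Comparing all pairs, minimum distance: 2
Can detect 1 errors, correct 0 errors

2


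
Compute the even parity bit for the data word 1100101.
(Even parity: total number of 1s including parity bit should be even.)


Number of 1s in data: 4
Parity bit: 0

0


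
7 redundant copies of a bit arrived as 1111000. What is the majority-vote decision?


Ones: 4 out of 7
Threshold: 4

1 (4/7 voted 1)


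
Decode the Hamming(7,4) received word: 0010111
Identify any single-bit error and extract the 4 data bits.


Syndrome = 7: error at position 7

Data: 1110 (corrected bit 7)


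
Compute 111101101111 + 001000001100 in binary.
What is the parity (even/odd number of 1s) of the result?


111101101111 = 3951
001000001100 = 524
Sum = 4475 = 1000101111011
1s count = 8

even parity (8 ones in 1000101111011)


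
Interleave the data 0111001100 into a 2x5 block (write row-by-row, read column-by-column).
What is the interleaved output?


Matrix:
  01110
  01100
Read columns: 0011111000

0011111000


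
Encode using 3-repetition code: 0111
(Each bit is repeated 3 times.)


Each bit -> 3 copies

000111111111


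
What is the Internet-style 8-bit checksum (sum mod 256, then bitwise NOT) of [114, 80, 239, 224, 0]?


Sum = 657 mod 256 = 145
Complement = 110

110


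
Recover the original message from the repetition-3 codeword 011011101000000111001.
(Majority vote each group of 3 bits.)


Groups: 011, 011, 101, 000, 000, 111, 001
Majority votes: 1110010

1110010


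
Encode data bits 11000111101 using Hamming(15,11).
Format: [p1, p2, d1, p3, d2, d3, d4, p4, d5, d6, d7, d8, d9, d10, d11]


Parity bits: p1=1, p2=0, p3=0, p4=1

101010010111101


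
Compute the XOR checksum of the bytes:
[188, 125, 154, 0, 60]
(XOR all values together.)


XOR chain: 188 ^ 125 ^ 154 ^ 0 ^ 60 = 103

103


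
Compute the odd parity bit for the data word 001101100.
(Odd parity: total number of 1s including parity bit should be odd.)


Number of 1s in data: 4
Parity bit: 1

1


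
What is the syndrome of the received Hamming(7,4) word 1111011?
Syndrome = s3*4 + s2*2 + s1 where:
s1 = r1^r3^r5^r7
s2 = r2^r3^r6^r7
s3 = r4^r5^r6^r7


s1=1, s2=0, s3=1

Syndrome = 5 (error at position 5)


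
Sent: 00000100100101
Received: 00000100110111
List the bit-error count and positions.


XOR: 00000000010010

2 error(s) at position(s): 9, 12


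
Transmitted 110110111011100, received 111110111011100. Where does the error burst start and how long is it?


XOR: 001000000000000

Burst at position 2, length 1


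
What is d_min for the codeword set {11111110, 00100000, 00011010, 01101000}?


Comparing all pairs, minimum distance: 2
Can detect 1 errors, correct 0 errors

2


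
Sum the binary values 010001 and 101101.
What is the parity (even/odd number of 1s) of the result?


010001 = 17
101101 = 45
Sum = 62 = 111110
1s count = 5

odd parity (5 ones in 111110)


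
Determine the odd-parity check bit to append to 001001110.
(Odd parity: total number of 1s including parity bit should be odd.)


Number of 1s in data: 4
Parity bit: 1

1


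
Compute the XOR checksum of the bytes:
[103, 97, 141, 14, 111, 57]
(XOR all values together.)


XOR chain: 103 ^ 97 ^ 141 ^ 14 ^ 111 ^ 57 = 211

211


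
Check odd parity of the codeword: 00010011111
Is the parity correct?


Number of 1s: 6

No, parity error (6 ones)


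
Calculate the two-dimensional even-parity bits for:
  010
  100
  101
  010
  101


Row parities: 11010
Column parities: 100

Row P: 11010, Col P: 100, Corner: 1


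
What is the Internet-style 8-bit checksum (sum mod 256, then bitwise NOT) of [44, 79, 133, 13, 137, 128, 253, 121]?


Sum = 908 mod 256 = 140
Complement = 115

115


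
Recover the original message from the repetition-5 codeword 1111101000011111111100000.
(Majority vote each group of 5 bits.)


Groups: 11111, 01000, 01111, 11111, 00000
Majority votes: 10110

10110


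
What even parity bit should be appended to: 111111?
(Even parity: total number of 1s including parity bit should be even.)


Number of 1s in data: 6
Parity bit: 0

0


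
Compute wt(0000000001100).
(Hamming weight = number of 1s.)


Counting 1s in 0000000001100

2


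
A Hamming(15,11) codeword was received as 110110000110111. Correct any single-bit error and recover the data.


Syndrome = 15: error at position 15

Data: 01000110110 (corrected bit 15)


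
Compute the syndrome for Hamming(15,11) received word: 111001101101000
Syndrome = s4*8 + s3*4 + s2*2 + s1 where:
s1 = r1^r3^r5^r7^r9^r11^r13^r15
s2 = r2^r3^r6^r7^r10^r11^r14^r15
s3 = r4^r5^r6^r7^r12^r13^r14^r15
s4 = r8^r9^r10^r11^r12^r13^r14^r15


s1=0, s2=1, s3=1, s4=1

Syndrome = 14 (error at position 14)


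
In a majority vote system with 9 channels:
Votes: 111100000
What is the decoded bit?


Ones: 4 out of 9
Threshold: 5

0 (4/9 voted 1)


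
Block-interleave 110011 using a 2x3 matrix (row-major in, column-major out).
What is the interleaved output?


Matrix:
  110
  011
Read columns: 101101

101101


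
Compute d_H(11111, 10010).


XOR: 01101
Count of 1s: 3

3


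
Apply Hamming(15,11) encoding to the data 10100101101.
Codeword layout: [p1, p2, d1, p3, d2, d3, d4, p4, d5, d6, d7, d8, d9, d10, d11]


Parity bits: p1=1, p2=0, p3=0, p4=0

101001000101101


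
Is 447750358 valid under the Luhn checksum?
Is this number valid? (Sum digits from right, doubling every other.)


Luhn sum = 41
41 mod 10 = 1

Invalid (Luhn sum mod 10 = 1)


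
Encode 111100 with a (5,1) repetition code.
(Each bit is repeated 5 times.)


Each bit -> 5 copies

111111111111111111110000000000


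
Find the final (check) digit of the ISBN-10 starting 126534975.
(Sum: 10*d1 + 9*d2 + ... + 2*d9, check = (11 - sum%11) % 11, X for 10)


Weighted sum: 216
216 mod 11 = 7

Check digit: 4


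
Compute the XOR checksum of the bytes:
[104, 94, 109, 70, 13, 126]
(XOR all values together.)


XOR chain: 104 ^ 94 ^ 109 ^ 70 ^ 13 ^ 126 = 110

110


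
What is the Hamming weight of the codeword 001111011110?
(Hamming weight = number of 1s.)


Counting 1s in 001111011110

8


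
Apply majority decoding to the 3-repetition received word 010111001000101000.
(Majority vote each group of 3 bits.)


Groups: 010, 111, 001, 000, 101, 000
Majority votes: 010010

010010


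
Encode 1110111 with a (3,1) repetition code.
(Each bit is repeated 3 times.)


Each bit -> 3 copies

111111111000111111111


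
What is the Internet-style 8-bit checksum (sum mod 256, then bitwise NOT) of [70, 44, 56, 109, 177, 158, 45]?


Sum = 659 mod 256 = 147
Complement = 108

108


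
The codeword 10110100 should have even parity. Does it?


Number of 1s: 4

Yes, parity is correct (4 ones)


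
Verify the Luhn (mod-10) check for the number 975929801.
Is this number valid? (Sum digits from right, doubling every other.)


Luhn sum = 48
48 mod 10 = 8

Invalid (Luhn sum mod 10 = 8)


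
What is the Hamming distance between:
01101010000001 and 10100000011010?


XOR: 11001010011011
Count of 1s: 8

8


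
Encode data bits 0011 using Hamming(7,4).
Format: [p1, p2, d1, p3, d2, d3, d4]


Parity bits: p1=1, p2=0, p3=0

1000011


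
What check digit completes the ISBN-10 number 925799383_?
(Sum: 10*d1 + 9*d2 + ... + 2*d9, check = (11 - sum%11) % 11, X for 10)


Weighted sum: 338
338 mod 11 = 8

Check digit: 3


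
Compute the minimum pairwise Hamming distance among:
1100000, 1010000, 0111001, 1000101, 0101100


Comparing all pairs, minimum distance: 2
Can detect 1 errors, correct 0 errors

2


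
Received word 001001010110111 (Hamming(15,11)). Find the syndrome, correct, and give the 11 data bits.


Syndrome = 0: no error detected

Data: 10100110111 (no errors)


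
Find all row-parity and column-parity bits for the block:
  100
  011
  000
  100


Row parities: 1001
Column parities: 011

Row P: 1001, Col P: 011, Corner: 0


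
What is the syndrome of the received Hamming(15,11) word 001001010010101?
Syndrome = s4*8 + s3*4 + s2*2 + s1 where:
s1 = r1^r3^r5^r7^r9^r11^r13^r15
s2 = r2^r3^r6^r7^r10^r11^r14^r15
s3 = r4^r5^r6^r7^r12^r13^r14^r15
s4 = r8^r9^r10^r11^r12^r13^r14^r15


s1=0, s2=0, s3=1, s4=0

Syndrome = 4 (error at position 4)


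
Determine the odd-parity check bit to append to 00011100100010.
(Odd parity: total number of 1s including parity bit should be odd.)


Number of 1s in data: 5
Parity bit: 0

0


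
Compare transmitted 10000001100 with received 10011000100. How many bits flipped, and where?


XOR: 00011001000

3 error(s) at position(s): 3, 4, 7


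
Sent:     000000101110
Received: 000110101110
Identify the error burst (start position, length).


XOR: 000110000000

Burst at position 3, length 2


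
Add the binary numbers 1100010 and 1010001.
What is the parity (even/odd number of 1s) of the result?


1100010 = 98
1010001 = 81
Sum = 179 = 10110011
1s count = 5

odd parity (5 ones in 10110011)


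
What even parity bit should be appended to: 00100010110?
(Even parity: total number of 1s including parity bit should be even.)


Number of 1s in data: 4
Parity bit: 0

0


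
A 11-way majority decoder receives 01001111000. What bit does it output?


Ones: 5 out of 11
Threshold: 6

0 (5/11 voted 1)


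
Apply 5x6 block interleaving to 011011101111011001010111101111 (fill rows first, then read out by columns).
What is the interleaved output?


Matrix:
  011011
  101111
  011001
  010111
  101111
Read columns: 010011011011101010111101111111

010011011011101010111101111111


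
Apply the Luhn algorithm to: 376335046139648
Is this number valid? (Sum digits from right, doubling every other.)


Luhn sum = 74
74 mod 10 = 4

Invalid (Luhn sum mod 10 = 4)


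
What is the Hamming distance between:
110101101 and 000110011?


XOR: 110011110
Count of 1s: 6

6


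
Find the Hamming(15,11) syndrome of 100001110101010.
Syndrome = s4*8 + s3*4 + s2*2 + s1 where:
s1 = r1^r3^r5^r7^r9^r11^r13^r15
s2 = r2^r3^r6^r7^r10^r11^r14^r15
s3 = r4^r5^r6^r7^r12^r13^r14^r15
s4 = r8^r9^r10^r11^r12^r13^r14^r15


s1=0, s2=0, s3=0, s4=0

Syndrome = 0 (no error)


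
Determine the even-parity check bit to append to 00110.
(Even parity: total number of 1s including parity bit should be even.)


Number of 1s in data: 2
Parity bit: 0

0


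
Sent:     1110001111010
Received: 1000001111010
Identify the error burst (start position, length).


XOR: 0110000000000

Burst at position 1, length 2


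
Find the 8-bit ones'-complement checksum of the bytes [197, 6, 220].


Sum = 423 mod 256 = 167
Complement = 88

88


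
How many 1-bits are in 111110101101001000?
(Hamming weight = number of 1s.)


Counting 1s in 111110101101001000

10


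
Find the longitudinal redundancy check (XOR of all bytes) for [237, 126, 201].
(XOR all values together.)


XOR chain: 237 ^ 126 ^ 201 = 90

90


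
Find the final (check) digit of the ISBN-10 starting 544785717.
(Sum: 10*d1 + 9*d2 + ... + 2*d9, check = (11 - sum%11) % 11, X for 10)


Weighted sum: 285
285 mod 11 = 10

Check digit: 1


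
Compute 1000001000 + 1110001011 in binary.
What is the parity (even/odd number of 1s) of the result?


1000001000 = 520
1110001011 = 907
Sum = 1427 = 10110010011
1s count = 6

even parity (6 ones in 10110010011)


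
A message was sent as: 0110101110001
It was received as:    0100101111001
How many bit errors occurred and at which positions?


XOR: 0010000001000

2 error(s) at position(s): 2, 9


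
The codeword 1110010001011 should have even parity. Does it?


Number of 1s: 7

No, parity error (7 ones)


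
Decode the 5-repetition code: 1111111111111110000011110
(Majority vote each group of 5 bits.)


Groups: 11111, 11111, 11111, 00000, 11110
Majority votes: 11101

11101


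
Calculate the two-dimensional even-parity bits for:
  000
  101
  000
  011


Row parities: 0000
Column parities: 110

Row P: 0000, Col P: 110, Corner: 0


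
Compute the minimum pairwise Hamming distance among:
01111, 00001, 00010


Comparing all pairs, minimum distance: 2
Can detect 1 errors, correct 0 errors

2


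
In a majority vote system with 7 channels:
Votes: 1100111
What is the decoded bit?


Ones: 5 out of 7
Threshold: 4

1 (5/7 voted 1)


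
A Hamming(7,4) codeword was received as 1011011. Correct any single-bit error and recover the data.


Syndrome = 7: error at position 7

Data: 1010 (corrected bit 7)


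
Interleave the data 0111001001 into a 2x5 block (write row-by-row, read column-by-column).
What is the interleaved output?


Matrix:
  01110
  01001
Read columns: 0011101001

0011101001


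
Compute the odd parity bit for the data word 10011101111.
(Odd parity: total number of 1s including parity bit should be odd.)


Number of 1s in data: 8
Parity bit: 1

1


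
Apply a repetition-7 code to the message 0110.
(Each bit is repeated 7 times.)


Each bit -> 7 copies

0000000111111111111110000000


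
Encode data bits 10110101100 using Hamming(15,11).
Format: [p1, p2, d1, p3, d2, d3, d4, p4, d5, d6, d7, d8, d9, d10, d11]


Parity bits: p1=1, p2=0, p3=0, p4=1

101001110101100


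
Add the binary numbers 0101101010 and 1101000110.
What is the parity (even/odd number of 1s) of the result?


0101101010 = 362
1101000110 = 838
Sum = 1200 = 10010110000
1s count = 4

even parity (4 ones in 10010110000)


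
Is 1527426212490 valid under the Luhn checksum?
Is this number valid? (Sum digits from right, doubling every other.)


Luhn sum = 45
45 mod 10 = 5

Invalid (Luhn sum mod 10 = 5)


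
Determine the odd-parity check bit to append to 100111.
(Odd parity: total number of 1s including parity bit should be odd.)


Number of 1s in data: 4
Parity bit: 1

1


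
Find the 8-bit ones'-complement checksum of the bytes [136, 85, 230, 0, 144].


Sum = 595 mod 256 = 83
Complement = 172

172


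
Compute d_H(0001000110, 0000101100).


XOR: 0001101010
Count of 1s: 4

4


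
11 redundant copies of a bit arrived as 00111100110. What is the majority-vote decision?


Ones: 6 out of 11
Threshold: 6

1 (6/11 voted 1)


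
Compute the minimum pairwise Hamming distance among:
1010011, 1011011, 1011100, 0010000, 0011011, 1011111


Comparing all pairs, minimum distance: 1
Can detect 0 errors, correct 0 errors

1


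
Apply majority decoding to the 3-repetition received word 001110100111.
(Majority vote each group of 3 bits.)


Groups: 001, 110, 100, 111
Majority votes: 0101

0101


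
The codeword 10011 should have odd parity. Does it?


Number of 1s: 3

Yes, parity is correct (3 ones)


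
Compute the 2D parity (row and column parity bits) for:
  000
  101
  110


Row parities: 000
Column parities: 011

Row P: 000, Col P: 011, Corner: 0


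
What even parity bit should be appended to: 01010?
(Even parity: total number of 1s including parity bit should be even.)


Number of 1s in data: 2
Parity bit: 0

0


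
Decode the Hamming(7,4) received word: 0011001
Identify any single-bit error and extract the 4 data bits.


Syndrome = 0: no error detected

Data: 1001 (no errors)


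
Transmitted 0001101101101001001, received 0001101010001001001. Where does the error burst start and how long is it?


XOR: 0000000111100000000

Burst at position 7, length 4


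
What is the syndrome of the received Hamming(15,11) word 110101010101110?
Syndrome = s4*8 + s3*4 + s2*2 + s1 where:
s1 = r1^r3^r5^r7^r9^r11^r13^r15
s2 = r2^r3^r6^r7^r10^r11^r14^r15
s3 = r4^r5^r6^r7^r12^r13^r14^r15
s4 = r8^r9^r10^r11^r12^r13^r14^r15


s1=0, s2=0, s3=1, s4=1

Syndrome = 12 (error at position 12)


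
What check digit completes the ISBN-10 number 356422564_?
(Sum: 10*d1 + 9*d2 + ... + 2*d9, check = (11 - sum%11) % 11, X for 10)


Weighted sum: 219
219 mod 11 = 10

Check digit: 1


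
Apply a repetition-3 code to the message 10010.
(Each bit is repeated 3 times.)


Each bit -> 3 copies

111000000111000


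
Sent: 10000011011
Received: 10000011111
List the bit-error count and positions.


XOR: 00000000100

1 error(s) at position(s): 8


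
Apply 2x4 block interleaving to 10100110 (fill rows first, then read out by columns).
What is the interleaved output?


Matrix:
  1010
  0110
Read columns: 10011100

10011100


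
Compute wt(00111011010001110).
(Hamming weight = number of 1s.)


Counting 1s in 00111011010001110

9


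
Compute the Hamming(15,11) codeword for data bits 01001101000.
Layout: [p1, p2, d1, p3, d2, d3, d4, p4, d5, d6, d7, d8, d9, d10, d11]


Parity bits: p1=0, p2=1, p3=0, p4=1

010010011101000


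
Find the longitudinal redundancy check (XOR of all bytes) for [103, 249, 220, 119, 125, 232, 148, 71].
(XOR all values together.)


XOR chain: 103 ^ 249 ^ 220 ^ 119 ^ 125 ^ 232 ^ 148 ^ 71 = 115

115


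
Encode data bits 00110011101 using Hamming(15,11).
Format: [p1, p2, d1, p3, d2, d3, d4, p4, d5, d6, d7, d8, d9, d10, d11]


Parity bits: p1=0, p2=0, p3=1, p4=0

000101100011101


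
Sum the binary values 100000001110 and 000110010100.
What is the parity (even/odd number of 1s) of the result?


100000001110 = 2062
000110010100 = 404
Sum = 2466 = 100110100010
1s count = 5

odd parity (5 ones in 100110100010)


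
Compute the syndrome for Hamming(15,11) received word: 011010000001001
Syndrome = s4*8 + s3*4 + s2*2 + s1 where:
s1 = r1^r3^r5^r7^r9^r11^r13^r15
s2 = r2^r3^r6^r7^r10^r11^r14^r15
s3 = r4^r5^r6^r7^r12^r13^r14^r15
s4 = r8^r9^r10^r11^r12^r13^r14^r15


s1=1, s2=1, s3=1, s4=0

Syndrome = 7 (error at position 7)


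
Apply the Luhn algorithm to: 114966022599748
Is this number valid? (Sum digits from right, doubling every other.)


Luhn sum = 73
73 mod 10 = 3

Invalid (Luhn sum mod 10 = 3)


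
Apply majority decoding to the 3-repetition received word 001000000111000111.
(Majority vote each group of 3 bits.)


Groups: 001, 000, 000, 111, 000, 111
Majority votes: 000101

000101


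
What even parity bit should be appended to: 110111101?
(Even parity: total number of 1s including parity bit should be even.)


Number of 1s in data: 7
Parity bit: 1

1


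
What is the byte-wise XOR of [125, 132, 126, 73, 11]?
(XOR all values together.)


XOR chain: 125 ^ 132 ^ 126 ^ 73 ^ 11 = 197

197


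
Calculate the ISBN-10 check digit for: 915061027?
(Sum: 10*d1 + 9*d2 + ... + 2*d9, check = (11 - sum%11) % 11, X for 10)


Weighted sum: 200
200 mod 11 = 2

Check digit: 9


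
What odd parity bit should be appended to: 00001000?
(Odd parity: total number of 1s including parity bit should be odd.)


Number of 1s in data: 1
Parity bit: 0

0


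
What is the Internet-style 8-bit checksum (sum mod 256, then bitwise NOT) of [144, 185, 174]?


Sum = 503 mod 256 = 247
Complement = 8

8


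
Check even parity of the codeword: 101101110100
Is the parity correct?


Number of 1s: 7

No, parity error (7 ones)


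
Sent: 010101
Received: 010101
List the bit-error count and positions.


XOR: 000000

0 errors (received matches sent)


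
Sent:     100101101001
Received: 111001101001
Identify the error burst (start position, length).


XOR: 011100000000

Burst at position 1, length 3


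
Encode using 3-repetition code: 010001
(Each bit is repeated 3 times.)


Each bit -> 3 copies

000111000000000111


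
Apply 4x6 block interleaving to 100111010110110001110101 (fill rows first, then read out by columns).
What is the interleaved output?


Matrix:
  100111
  010110
  110001
  110101
Read columns: 101101110000110111001011

101101110000110111001011


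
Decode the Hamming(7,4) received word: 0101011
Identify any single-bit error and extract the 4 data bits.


Syndrome = 7: error at position 7

Data: 0010 (corrected bit 7)


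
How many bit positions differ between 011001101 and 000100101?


XOR: 011101000
Count of 1s: 4

4


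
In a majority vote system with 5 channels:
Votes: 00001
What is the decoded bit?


Ones: 1 out of 5
Threshold: 3

0 (1/5 voted 1)


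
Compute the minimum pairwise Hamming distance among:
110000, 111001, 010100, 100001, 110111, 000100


Comparing all pairs, minimum distance: 1
Can detect 0 errors, correct 0 errors

1


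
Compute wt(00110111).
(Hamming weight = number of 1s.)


Counting 1s in 00110111

5


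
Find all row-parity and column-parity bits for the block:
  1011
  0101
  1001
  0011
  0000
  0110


Row parities: 100000
Column parities: 0010

Row P: 100000, Col P: 0010, Corner: 1


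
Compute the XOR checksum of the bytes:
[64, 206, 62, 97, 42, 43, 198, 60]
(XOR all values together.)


XOR chain: 64 ^ 206 ^ 62 ^ 97 ^ 42 ^ 43 ^ 198 ^ 60 = 42

42


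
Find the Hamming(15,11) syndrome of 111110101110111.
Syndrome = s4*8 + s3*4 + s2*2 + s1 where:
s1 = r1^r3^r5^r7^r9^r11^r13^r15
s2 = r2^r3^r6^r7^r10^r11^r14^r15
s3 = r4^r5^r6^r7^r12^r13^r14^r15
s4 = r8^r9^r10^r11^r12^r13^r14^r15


s1=0, s2=1, s3=0, s4=0

Syndrome = 2 (error at position 2)


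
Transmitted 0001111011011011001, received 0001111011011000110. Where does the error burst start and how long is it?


XOR: 0000000000000011111

Burst at position 14, length 5


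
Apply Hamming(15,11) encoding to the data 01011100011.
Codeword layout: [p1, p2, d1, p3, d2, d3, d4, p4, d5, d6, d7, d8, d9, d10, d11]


Parity bits: p1=0, p2=0, p3=0, p4=0

000010101100011


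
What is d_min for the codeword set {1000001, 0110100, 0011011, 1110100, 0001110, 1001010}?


Comparing all pairs, minimum distance: 1
Can detect 0 errors, correct 0 errors

1


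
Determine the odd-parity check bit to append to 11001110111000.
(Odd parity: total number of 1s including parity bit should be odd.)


Number of 1s in data: 8
Parity bit: 1

1


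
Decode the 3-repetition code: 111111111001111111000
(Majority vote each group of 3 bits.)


Groups: 111, 111, 111, 001, 111, 111, 000
Majority votes: 1110110

1110110


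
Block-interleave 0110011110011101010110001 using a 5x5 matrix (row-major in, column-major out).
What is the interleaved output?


Matrix:
  01100
  11110
  01110
  10101
  10001
Read columns: 0101111100111100110000011

0101111100111100110000011


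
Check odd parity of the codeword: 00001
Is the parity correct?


Number of 1s: 1

Yes, parity is correct (1 ones)


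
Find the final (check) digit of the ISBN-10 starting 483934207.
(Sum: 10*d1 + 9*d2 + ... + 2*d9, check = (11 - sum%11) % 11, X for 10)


Weighted sum: 259
259 mod 11 = 6

Check digit: 5


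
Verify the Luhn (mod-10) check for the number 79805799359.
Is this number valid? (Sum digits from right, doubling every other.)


Luhn sum = 65
65 mod 10 = 5

Invalid (Luhn sum mod 10 = 5)


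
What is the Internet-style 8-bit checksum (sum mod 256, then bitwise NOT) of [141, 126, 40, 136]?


Sum = 443 mod 256 = 187
Complement = 68

68


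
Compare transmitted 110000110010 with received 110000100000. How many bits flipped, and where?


XOR: 000000010010

2 error(s) at position(s): 7, 10


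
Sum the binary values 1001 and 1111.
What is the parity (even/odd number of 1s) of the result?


1001 = 9
1111 = 15
Sum = 24 = 11000
1s count = 2

even parity (2 ones in 11000)


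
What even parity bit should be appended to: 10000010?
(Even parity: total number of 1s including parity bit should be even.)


Number of 1s in data: 2
Parity bit: 0

0


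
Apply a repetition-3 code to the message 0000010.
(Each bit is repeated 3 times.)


Each bit -> 3 copies

000000000000000111000


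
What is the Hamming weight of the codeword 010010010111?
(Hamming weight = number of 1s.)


Counting 1s in 010010010111

6


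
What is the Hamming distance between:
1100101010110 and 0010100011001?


XOR: 1110001001111
Count of 1s: 8

8


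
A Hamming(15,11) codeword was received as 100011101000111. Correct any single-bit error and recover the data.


Syndrome = 0: no error detected

Data: 01111000111 (no errors)


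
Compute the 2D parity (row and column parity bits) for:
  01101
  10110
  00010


Row parities: 111
Column parities: 11001

Row P: 111, Col P: 11001, Corner: 1


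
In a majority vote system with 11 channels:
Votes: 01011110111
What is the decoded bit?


Ones: 8 out of 11
Threshold: 6

1 (8/11 voted 1)


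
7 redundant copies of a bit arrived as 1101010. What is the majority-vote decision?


Ones: 4 out of 7
Threshold: 4

1 (4/7 voted 1)


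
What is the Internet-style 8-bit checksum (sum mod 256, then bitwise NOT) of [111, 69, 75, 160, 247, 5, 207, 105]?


Sum = 979 mod 256 = 211
Complement = 44

44


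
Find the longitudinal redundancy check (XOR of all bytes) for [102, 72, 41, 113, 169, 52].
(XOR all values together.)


XOR chain: 102 ^ 72 ^ 41 ^ 113 ^ 169 ^ 52 = 235

235


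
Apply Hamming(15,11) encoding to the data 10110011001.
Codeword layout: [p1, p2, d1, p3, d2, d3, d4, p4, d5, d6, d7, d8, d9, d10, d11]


Parity bits: p1=0, p2=1, p3=0, p4=1

011001110011001


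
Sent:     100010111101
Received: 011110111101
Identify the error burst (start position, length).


XOR: 111100000000

Burst at position 0, length 4


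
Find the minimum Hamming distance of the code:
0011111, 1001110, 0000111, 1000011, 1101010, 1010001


Comparing all pairs, minimum distance: 2
Can detect 1 errors, correct 0 errors

2


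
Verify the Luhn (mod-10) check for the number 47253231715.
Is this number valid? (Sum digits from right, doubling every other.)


Luhn sum = 38
38 mod 10 = 8

Invalid (Luhn sum mod 10 = 8)


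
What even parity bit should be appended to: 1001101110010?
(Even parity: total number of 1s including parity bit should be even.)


Number of 1s in data: 7
Parity bit: 1

1


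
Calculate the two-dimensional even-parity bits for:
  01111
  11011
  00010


Row parities: 001
Column parities: 10110

Row P: 001, Col P: 10110, Corner: 1


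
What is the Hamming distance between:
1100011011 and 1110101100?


XOR: 0010110111
Count of 1s: 6

6


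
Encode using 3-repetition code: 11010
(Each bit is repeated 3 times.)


Each bit -> 3 copies

111111000111000


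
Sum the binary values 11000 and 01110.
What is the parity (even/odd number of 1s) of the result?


11000 = 24
01110 = 14
Sum = 38 = 100110
1s count = 3

odd parity (3 ones in 100110)


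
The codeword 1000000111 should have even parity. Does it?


Number of 1s: 4

Yes, parity is correct (4 ones)


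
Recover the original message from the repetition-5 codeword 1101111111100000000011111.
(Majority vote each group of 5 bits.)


Groups: 11011, 11111, 10000, 00000, 11111
Majority votes: 11001

11001


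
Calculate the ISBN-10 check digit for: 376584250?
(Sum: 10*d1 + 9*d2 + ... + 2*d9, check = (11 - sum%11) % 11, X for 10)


Weighted sum: 267
267 mod 11 = 3

Check digit: 8


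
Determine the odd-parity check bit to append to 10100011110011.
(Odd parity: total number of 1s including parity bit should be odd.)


Number of 1s in data: 8
Parity bit: 1

1


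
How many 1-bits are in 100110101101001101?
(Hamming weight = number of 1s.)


Counting 1s in 100110101101001101

10


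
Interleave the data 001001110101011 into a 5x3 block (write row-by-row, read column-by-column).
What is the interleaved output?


Matrix:
  001
  001
  110
  101
  011
Read columns: 001100010111011

001100010111011


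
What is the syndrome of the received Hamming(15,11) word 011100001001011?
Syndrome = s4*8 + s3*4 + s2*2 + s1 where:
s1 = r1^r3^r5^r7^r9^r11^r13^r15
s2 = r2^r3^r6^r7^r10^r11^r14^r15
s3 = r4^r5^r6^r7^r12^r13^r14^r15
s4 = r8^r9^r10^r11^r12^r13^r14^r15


s1=1, s2=0, s3=0, s4=0

Syndrome = 1 (error at position 1)


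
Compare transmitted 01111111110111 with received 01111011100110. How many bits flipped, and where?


XOR: 00000100010001

3 error(s) at position(s): 5, 9, 13


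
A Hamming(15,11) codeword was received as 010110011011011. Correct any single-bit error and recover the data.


Syndrome = 4: error at position 4

Data: 01001011011 (corrected bit 4)


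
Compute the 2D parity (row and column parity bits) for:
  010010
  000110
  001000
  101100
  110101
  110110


Row parities: 001100
Column parities: 110011

Row P: 001100, Col P: 110011, Corner: 0


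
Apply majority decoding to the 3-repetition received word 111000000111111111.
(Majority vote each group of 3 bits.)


Groups: 111, 000, 000, 111, 111, 111
Majority votes: 100111

100111


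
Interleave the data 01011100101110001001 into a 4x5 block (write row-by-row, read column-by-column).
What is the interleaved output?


Matrix:
  01011
  10010
  11100
  01001
Read columns: 01101011001011001001

01101011001011001001


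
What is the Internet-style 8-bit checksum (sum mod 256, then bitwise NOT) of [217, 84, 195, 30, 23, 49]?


Sum = 598 mod 256 = 86
Complement = 169

169


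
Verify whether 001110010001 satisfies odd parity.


Number of 1s: 5

Yes, parity is correct (5 ones)


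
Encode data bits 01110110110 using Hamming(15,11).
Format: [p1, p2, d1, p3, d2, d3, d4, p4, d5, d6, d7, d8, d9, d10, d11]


Parity bits: p1=0, p2=1, p3=1, p4=0

010111100110110


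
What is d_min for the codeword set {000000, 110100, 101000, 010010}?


Comparing all pairs, minimum distance: 2
Can detect 1 errors, correct 0 errors

2


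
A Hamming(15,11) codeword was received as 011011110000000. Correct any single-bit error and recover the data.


Syndrome = 13: error at position 13

Data: 11110000100 (corrected bit 13)


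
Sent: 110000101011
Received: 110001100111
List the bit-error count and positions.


XOR: 000001001100

3 error(s) at position(s): 5, 8, 9


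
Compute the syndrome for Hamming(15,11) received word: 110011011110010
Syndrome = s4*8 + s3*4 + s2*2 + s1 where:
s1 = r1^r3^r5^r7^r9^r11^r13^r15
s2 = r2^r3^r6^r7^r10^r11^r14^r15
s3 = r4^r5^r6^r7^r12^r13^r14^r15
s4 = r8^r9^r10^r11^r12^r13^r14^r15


s1=0, s2=1, s3=1, s4=1

Syndrome = 14 (error at position 14)


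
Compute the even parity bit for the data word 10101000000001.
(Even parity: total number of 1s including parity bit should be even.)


Number of 1s in data: 4
Parity bit: 0

0


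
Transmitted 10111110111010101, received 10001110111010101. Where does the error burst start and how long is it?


XOR: 00110000000000000

Burst at position 2, length 2


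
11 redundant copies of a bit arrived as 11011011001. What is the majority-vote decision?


Ones: 7 out of 11
Threshold: 6

1 (7/11 voted 1)


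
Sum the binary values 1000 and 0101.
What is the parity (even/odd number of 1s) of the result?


1000 = 8
0101 = 5
Sum = 13 = 1101
1s count = 3

odd parity (3 ones in 1101)


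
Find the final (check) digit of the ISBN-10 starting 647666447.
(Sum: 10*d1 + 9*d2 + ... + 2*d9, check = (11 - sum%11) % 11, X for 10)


Weighted sum: 302
302 mod 11 = 5

Check digit: 6


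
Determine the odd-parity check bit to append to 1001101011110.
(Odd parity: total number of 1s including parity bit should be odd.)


Number of 1s in data: 8
Parity bit: 1

1


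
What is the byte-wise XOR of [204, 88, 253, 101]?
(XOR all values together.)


XOR chain: 204 ^ 88 ^ 253 ^ 101 = 12

12


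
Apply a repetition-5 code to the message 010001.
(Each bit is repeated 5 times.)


Each bit -> 5 copies

000001111100000000000000011111


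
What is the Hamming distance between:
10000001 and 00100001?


XOR: 10100000
Count of 1s: 2

2


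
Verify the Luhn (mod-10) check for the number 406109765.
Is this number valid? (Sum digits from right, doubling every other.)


Luhn sum = 36
36 mod 10 = 6

Invalid (Luhn sum mod 10 = 6)


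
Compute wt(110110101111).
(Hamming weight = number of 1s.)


Counting 1s in 110110101111

9


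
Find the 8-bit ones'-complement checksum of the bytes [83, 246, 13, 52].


Sum = 394 mod 256 = 138
Complement = 117

117


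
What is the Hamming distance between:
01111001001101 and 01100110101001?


XOR: 00011111100100
Count of 1s: 7

7


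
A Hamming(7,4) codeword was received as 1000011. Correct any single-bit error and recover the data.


Syndrome = 0: no error detected

Data: 0011 (no errors)
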